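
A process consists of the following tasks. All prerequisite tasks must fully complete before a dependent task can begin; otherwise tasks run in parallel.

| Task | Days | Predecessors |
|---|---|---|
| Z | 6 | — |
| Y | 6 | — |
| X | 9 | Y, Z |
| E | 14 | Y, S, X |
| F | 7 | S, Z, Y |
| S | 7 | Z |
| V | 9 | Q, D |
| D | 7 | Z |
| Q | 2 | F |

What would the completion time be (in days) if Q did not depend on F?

29

Original critical path: Z→S→F→Q→V = 6+7+7+2+9 = 31 ⇒ 31 days.
Without F→Q, Q's earliest start moves from 20 to 0.
The longest chain is now Y→X→E = 6+9+14 = 29, so the plan takes 29 days.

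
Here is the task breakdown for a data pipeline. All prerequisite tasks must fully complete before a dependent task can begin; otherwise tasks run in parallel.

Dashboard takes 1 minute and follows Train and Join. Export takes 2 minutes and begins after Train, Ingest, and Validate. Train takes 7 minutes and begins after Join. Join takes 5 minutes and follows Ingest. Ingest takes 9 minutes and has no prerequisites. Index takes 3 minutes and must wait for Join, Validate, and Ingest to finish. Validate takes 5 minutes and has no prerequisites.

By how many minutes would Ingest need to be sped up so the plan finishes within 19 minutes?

Current finish: 23 minutes; target: 19.
Ingest is on every critical path, so each minute cut from Ingest cuts the finish by one (this holds down to a finish of 15).
Need 23 − 19 = 4 minutes off Ingest → Ingest becomes 5 minutes, finish becomes 19.

4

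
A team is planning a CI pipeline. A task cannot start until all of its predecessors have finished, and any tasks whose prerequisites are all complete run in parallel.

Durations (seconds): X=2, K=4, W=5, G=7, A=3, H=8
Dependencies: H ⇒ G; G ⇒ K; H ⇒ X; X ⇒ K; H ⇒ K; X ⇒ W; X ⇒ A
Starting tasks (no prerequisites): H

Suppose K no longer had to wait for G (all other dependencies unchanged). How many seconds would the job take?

15

With the dependency in place, H→G→K = 8+7+4 = 19 sets the finish at 19 seconds.
Without G→K, K's earliest start moves from 15 to 10.
New critical path: H→X→W = 8+2+5 = 15 ⇒ 15 seconds.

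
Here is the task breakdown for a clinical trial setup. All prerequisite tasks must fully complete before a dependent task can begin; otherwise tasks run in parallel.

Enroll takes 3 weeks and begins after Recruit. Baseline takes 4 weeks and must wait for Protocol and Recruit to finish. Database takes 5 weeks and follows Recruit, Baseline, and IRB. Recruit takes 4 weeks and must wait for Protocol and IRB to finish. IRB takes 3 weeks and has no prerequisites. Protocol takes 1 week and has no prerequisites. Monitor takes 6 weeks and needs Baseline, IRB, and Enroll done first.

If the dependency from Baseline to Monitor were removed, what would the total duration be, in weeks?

With the dependency in place, IRB→Recruit→Baseline→Monitor = 3+4+4+6 = 17 sets the finish at 17 weeks.
Without Baseline→Monitor, Monitor's earliest start moves from 11 to 10.
New critical path: IRB→Recruit→Baseline→Database = 3+4+4+5 = 16 ⇒ 16 weeks.

16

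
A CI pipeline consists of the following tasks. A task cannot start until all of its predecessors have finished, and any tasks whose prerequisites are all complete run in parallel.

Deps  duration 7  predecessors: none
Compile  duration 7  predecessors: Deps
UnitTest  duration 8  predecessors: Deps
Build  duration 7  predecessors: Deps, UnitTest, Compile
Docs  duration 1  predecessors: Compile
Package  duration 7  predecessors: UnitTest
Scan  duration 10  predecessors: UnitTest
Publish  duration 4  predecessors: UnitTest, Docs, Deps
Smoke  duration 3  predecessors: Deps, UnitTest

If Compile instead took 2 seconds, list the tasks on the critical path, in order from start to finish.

As given, the longest chain is Deps→UnitTest→Scan = 7+8+10 = 25, so the finish is 25 seconds.
The longest path through Compile is only 21 seconds, so Compile has float 4.
That remains the longest chain; total 25 seconds.

Deps, UnitTest, Scan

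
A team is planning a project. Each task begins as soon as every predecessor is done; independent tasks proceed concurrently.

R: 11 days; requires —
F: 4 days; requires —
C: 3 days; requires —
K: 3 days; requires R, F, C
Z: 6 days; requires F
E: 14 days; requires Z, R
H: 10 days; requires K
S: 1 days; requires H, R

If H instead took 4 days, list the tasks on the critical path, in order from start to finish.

R, E

As given, the longest chain is R→K→H→S = 11+3+10+1 = 25, so the finish is 25 days.
H lies on that path, so at 4 days the path becomes 19 days.
Now R→E = 11+14 = 25 is longest, so the finish becomes 25 days.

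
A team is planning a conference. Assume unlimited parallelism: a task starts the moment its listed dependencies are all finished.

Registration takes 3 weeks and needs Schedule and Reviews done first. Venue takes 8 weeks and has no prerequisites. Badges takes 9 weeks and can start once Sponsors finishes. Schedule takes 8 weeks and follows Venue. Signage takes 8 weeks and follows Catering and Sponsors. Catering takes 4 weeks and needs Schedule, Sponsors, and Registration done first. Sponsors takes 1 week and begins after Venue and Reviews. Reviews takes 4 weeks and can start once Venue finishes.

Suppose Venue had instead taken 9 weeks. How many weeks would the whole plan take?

32

Critical path before the change: Venue→Schedule→Registration→Catering→Signage = 8+8+3+4+8 = 31 giving 31 weeks.
Venue is on the critical path; changing it to 9 makes that path 32 weeks.
The critical path is still Venue→Schedule→Registration→Catering→Signage; finish is now 32 weeks.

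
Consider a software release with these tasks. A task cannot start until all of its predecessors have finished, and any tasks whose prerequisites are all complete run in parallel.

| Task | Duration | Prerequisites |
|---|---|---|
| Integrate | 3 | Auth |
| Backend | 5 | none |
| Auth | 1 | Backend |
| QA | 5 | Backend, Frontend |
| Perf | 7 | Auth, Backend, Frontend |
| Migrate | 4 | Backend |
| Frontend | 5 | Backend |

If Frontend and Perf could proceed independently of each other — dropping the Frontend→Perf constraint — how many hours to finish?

Original critical path: Backend→Frontend→Perf = 5+5+7 = 17 ⇒ 17 hours.
Without Frontend→Perf, Perf's earliest start moves from 10 to 6.
New critical path: Backend→Frontend→QA = 5+5+5 = 15 ⇒ 15 hours.

15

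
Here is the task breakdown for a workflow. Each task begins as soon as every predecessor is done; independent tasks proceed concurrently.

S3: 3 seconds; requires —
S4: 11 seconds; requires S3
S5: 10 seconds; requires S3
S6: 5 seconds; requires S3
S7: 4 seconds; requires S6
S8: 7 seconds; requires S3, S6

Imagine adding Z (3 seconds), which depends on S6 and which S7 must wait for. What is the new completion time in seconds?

Originally the schedule takes 15 seconds.
With Z inserted, S7 now waits for max(S6, Z).
New critical path: S3→S6→Z→S7 = 3+5+3+4 = 15 ⇒ 15 seconds.

15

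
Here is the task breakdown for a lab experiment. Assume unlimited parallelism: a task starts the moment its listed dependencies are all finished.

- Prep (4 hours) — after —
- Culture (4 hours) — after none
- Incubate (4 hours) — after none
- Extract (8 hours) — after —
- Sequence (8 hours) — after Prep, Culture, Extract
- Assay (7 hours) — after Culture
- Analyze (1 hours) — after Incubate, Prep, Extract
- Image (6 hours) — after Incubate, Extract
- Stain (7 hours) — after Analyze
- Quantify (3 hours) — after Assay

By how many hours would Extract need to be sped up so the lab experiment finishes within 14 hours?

Current finish: 16 hours; target: 14.
Extract is on every critical path, so each hour cut from Extract cuts the finish by one (this holds down to a finish of 14).
Need 16 − 14 = 2 hours off Extract → Extract becomes 6 hours, finish becomes 14.

2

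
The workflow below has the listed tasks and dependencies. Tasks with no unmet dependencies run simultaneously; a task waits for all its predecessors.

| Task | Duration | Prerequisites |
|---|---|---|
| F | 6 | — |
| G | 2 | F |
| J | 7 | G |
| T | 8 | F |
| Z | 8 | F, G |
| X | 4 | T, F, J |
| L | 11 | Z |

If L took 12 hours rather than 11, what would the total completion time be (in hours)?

28

Baseline: F→G→Z→L = 6+2+8+11 = 27 → 27 hours.
L is on the critical path; changing it to 12 makes that path 28 hours.
No other chain overtakes it, so the finish is 28 hours.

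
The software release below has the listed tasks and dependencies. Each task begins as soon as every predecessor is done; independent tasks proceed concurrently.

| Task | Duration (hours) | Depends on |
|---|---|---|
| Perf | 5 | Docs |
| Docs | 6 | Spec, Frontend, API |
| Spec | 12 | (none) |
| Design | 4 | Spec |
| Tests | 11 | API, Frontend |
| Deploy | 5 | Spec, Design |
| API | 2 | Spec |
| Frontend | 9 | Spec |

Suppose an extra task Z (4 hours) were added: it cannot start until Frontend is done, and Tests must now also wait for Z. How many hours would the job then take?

Originally the job takes 32 hours.
With Z inserted, Tests now waits for max(API, Frontend, Z).
New critical path: Spec→Frontend→Z→Tests = 12+9+4+11 = 36 ⇒ 36 hours.

36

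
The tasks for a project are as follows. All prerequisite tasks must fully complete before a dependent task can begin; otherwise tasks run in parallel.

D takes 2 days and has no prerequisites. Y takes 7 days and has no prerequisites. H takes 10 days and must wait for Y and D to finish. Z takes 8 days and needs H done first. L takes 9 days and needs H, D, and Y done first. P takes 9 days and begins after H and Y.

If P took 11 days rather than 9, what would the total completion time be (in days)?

28

Actual critical path: Y→H→P = 7+10+9 = 26 ⇒ 26 days.
Since P is critical, the +2 change carries straight to that chain (now 28 days).
The critical path is still Y→H→P; finish is now 28 days.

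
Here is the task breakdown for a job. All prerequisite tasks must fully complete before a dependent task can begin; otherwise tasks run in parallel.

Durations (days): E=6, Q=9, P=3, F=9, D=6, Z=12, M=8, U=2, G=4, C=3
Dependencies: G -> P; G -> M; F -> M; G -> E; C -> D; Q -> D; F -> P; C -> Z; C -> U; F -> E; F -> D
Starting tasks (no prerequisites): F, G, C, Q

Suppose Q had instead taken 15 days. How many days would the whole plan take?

21

Actual critical path: F→M = 9+8 = 17 ⇒ 17 days.
Q is off the critical path — its longest chain is 15 days, giving 2 of slack.
Now Q→D = 15+6 = 21 is longest, so the finish becomes 21 days.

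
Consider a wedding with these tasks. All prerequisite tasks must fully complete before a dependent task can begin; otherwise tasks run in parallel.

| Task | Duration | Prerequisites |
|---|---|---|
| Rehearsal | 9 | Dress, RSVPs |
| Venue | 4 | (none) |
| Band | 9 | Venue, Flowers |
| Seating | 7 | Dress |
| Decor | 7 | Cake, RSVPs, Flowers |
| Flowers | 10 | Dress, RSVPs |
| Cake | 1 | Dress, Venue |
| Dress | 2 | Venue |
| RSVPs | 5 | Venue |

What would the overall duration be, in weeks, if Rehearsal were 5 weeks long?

Critical path before the change: Venue→RSVPs→Flowers→Band = 4+5+10+9 = 28 giving 28 weeks.
Rehearsal is off the critical path — its longest chain is 18 weeks, giving 10 of slack.
The critical path is still Venue→RSVPs→Flowers→Band; finish is now 28 weeks.

28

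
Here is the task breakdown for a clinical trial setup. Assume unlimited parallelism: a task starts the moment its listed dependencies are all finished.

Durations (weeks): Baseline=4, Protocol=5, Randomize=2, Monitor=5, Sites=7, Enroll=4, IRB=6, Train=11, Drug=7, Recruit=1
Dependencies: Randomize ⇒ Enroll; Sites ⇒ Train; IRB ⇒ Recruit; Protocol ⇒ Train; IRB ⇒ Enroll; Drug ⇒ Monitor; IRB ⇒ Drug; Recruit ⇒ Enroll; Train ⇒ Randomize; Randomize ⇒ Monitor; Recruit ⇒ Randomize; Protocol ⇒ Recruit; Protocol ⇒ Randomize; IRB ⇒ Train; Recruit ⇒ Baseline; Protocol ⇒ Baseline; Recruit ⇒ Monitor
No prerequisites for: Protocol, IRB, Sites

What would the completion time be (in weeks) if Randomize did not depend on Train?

Original critical path: Sites→Train→Randomize→Monitor = 7+11+2+5 = 25 ⇒ 25 weeks.
Without Train→Randomize, Randomize's earliest start moves from 18 to 7.
After: IRB→Drug→Monitor = 6+7+5 = 18 → 18 weeks.

18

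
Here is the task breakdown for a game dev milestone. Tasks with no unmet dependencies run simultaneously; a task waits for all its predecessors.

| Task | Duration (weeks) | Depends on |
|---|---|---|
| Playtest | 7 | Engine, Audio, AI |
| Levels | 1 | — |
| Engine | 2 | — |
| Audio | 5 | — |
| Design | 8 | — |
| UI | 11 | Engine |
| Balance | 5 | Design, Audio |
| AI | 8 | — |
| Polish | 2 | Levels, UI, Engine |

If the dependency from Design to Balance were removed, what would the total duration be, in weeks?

Original critical path: Engine→UI→Polish = 2+11+2 = 15 ⇒ 15 weeks.
Without Design→Balance, Balance's earliest start moves from 8 to 5.
After: Engine→UI→Polish = 2+11+2 = 15 → 15 weeks.

15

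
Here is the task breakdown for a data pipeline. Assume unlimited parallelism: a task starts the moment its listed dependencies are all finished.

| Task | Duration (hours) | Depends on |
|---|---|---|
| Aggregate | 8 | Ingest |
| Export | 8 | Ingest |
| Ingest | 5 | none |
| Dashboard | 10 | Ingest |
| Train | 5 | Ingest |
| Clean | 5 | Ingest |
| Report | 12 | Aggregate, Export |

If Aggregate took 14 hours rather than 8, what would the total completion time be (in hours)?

Critical path before the change: Ingest→Aggregate→Report = 5+8+12 = 25 giving 25 hours.
Since Aggregate is critical, the +6 change carries straight to that chain (now 31 hours).
No other chain overtakes it, so the finish is 31 hours.

31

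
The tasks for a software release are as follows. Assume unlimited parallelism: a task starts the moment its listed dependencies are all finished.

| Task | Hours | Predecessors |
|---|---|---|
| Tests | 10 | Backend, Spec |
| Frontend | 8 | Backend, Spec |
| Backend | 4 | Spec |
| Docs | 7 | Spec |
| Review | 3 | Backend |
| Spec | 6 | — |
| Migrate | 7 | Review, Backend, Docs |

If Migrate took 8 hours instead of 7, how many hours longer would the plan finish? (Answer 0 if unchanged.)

Actual critical path: Spec→Backend→Review→Migrate = 6+4+3+7 = 20 ⇒ 20 hours.
Migrate is on the critical path; changing it to 8 makes that path 21 hours.
The critical path is still Spec→Backend→Review→Migrate; finish is now 21 hours.
Change in finish: 21 − 20 = +1 hours.

1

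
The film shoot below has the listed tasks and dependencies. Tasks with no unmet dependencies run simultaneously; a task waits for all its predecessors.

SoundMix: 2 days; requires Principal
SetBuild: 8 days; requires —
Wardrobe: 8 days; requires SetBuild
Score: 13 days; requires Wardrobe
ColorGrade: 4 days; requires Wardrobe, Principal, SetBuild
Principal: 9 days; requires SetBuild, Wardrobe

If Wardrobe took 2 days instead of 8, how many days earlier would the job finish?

6

The binding path is SetBuild→Wardrobe→Principal→ColorGrade = 8+8+9+4 = 29; finish at 29 days.
Wardrobe is on the critical path; changing it to 2 makes that path 23 days.
No other chain overtakes it, so the finish is 23 days.
Change in finish: 23 − 29 = -6 days.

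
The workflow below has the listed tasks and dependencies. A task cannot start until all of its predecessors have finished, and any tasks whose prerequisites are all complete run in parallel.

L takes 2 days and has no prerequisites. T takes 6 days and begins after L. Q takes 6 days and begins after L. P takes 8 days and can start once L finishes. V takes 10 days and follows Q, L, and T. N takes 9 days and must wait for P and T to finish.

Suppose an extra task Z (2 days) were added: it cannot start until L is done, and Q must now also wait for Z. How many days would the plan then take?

Originally the plan takes 19 days.
With Z inserted, Q now waits for max(L, Z).
New critical path: L→Z→Q→V = 2+2+6+10 = 20 ⇒ 20 days.

20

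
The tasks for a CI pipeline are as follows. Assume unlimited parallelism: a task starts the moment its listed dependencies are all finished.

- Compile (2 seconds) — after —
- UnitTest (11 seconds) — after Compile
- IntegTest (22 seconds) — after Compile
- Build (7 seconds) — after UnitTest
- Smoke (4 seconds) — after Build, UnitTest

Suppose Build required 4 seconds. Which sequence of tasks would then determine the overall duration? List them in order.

Actual critical path: Compile→UnitTest→Build→Smoke = 2+11+7+4 = 24 ⇒ 24 seconds.
Build lies on that path, so at 4 seconds the path becomes 21 seconds.
New critical path: Compile→IntegTest = 2+22 = 24 ⇒ 24 seconds.

Compile, IntegTest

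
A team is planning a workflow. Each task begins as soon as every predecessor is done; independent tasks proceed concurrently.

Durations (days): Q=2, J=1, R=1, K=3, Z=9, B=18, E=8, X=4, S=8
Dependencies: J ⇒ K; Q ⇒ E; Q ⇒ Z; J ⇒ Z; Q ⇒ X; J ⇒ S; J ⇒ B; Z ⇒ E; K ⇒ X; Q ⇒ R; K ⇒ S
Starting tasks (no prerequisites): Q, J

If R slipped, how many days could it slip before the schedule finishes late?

The longest chain is Q→Z→E = 2+9+8 = 19; overall finish 19 days.
R finishes as early as 3 and must finish by 19.
Float = 19 − 3 = 16.

16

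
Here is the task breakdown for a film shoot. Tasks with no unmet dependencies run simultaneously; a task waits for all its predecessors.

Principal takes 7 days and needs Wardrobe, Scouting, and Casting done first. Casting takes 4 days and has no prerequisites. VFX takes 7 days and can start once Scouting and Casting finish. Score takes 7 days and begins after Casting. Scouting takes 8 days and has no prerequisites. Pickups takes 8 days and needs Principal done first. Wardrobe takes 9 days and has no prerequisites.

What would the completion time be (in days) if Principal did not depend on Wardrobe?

23

Before: longest chain Wardrobe→Principal→Pickups = 9+7+8 = 24, finish 24.
Without Wardrobe→Principal, Principal's earliest start moves from 9 to 8.
New critical path: Scouting→Principal→Pickups = 8+7+8 = 23 ⇒ 23 days.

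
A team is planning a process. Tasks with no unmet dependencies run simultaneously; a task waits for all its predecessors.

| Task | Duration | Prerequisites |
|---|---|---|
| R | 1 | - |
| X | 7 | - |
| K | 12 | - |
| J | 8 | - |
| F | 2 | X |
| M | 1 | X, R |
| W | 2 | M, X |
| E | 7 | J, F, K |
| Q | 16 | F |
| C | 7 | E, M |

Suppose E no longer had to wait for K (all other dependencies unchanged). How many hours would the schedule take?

Original critical path: K→E→C = 12+7+7 = 26 ⇒ 26 hours.
Without K→E, E's earliest start moves from 12 to 9.
New critical path: X→F→Q = 7+2+16 = 25 ⇒ 25 hours.

25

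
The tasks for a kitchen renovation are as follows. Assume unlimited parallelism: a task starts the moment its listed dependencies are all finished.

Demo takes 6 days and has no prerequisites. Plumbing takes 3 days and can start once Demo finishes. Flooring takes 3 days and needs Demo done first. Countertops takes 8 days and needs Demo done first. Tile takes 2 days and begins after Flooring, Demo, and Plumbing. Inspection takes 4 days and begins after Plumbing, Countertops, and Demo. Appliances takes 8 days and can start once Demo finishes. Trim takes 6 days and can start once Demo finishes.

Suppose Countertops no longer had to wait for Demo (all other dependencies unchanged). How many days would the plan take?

Original critical path: Demo→Countertops→Inspection = 6+8+4 = 18 ⇒ 18 days.
Without Demo→Countertops, Countertops's earliest start moves from 6 to 0.
New critical path: Demo→Appliances = 6+8 = 14 ⇒ 14 days.

14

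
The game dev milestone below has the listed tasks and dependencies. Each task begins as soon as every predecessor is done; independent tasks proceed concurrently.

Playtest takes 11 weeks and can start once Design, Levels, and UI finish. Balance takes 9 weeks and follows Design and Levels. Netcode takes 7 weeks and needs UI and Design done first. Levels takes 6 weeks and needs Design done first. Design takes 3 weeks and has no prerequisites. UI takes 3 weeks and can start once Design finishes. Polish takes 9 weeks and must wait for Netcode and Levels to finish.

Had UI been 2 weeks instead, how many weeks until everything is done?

Critical path before the change: Design→UI→Netcode→Polish = 3+3+7+9 = 22 giving 22 weeks.
UI lies on that path, so at 2 weeks the path becomes 21 weeks.
That remains the longest chain; total 21 weeks.

21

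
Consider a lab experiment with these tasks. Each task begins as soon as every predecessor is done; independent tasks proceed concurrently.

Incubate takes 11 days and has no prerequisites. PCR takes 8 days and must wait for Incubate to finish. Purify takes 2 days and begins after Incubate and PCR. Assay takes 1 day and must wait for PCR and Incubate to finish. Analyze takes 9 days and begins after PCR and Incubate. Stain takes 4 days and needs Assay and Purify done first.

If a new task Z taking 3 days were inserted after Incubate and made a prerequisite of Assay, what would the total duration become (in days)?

Originally the schedule takes 28 days.
With Z inserted, Assay now waits for max(PCR, Incubate, Z).
New critical path: Incubate→PCR→Analyze = 11+8+9 = 28 ⇒ 28 days.

28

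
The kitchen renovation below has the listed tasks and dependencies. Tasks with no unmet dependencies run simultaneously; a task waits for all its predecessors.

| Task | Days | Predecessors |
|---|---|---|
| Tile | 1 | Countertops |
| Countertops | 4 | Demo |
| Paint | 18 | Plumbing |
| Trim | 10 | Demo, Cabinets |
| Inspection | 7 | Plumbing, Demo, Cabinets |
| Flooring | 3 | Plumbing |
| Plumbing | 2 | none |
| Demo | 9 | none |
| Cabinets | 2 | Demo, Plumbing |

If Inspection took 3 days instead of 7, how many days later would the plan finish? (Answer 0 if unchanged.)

0

Actual critical path: Demo→Cabinets→Trim = 9+2+10 = 21 ⇒ 21 days.
Inspection has 3 days of float (longest path through it is 18).
That remains the longest chain; total 21 days.
Change in finish: 21 − 21 = +0 days.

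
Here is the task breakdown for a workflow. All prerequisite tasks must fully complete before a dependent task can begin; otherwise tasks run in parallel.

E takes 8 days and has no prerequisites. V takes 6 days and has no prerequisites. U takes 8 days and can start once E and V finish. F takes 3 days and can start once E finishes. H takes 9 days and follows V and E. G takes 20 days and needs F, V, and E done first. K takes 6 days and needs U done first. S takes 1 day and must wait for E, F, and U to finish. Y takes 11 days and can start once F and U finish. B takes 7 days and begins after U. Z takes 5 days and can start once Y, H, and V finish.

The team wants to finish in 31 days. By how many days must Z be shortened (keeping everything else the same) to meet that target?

1

Current finish: 32 days; target: 31.
Z is on every critical path, so each day cut from Z cuts the finish by one (this holds down to a finish of 31).
Need 32 − 31 = 1 day off Z → Z becomes 4 days, finish becomes 31.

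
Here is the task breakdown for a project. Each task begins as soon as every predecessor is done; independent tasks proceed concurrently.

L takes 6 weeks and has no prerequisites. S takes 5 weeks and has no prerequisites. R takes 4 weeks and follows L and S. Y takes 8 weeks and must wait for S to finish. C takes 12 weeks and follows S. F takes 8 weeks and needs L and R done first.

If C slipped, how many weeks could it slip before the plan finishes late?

1

Critical path: L→R→F = 6+4+8 = 18, so the finish is 18 weeks.
C finishes as early as 17 and must finish by 18.
Slack of C = 6 − 5 = 1 week.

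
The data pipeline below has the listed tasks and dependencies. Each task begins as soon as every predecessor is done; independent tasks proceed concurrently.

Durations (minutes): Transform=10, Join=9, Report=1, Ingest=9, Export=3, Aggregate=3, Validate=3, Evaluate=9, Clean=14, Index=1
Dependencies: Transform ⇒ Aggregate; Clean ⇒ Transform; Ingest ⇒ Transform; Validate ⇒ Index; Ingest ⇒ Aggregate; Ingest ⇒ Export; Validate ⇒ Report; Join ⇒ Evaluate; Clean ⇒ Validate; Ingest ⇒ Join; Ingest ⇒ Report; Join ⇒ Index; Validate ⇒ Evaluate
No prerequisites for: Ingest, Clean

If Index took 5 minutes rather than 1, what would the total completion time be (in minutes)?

27

Baseline: Ingest→Join→Evaluate = 9+9+9 = 27 → 27 minutes.
Index is off the critical path — its longest chain is 19 minutes, giving 8 of slack.
That remains the longest chain; total 27 minutes.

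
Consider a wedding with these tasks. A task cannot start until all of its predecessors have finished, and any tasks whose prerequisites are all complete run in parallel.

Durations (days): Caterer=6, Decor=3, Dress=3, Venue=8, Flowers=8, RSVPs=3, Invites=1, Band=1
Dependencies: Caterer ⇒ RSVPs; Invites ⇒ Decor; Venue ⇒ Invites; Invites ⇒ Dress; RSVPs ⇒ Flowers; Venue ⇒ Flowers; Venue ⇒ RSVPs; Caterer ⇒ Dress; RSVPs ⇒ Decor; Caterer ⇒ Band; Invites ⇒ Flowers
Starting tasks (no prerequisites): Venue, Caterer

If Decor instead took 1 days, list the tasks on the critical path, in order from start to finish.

As given, the longest chain is Venue→RSVPs→Flowers = 8+3+8 = 19, so the finish is 19 days.
Decor is off the critical path — its longest chain is 14 days, giving 5 of slack.
That remains the longest chain; total 19 days.

Venue, RSVPs, Flowers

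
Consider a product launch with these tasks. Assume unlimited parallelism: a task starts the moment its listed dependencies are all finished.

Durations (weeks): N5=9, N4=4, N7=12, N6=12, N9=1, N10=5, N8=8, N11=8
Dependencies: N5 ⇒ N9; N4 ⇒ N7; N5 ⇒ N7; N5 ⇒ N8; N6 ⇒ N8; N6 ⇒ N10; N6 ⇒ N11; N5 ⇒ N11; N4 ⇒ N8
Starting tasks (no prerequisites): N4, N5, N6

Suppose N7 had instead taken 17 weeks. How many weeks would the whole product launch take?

26

The binding path is N5→N7 = 9+12 = 21; finish at 21 weeks.
N7 lies on that path, so at 17 weeks the path becomes 26 weeks.
No other chain overtakes it, so the finish is 26 weeks.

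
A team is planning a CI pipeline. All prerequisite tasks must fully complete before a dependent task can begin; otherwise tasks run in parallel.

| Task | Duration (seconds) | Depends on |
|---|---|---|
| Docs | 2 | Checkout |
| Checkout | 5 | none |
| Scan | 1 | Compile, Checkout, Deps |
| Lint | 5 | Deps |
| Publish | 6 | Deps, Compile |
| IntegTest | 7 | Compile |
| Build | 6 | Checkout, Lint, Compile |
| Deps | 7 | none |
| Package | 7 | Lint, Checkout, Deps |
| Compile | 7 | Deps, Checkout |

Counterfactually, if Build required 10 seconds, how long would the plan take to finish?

24

As given, the longest chain is Deps→Compile→IntegTest = 7+7+7 = 21, so the finish is 21 seconds.
Build has 1 second of float (longest path through it is 20).
New critical path: Deps→Compile→Build = 7+7+10 = 24 ⇒ 24 seconds.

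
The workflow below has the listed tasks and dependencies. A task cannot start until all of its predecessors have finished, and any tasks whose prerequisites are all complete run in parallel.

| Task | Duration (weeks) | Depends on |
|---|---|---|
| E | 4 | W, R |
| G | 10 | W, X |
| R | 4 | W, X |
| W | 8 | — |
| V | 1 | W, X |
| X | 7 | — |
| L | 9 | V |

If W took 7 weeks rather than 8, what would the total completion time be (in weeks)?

17

The binding path is W→V→L = 8+1+9 = 18; finish at 18 weeks.
W lies on that path, so at 7 weeks the path becomes 17 weeks.
New critical path: X→V→L = 7+1+9 = 17 ⇒ 17 weeks.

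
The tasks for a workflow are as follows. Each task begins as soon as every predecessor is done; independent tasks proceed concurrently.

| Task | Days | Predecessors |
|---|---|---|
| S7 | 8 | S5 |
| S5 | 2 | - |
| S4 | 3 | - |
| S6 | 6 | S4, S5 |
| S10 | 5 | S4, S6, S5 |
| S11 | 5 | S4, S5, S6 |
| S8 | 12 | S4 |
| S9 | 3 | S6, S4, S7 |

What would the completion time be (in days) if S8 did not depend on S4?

Before: longest chain S4→S8 = 3+12 = 15, finish 15.
Without S4→S8, S8's earliest start moves from 3 to 0.
New critical path: S4→S6→S10 = 3+6+5 = 14 ⇒ 14 days.

14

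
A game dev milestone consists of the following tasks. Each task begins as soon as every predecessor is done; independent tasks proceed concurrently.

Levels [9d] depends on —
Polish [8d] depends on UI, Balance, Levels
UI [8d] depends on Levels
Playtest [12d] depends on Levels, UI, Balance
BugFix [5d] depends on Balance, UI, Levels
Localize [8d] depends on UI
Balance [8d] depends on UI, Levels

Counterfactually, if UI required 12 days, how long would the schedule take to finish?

41

As given, the longest chain is Levels→UI→Balance→Playtest = 9+8+8+12 = 37, so the finish is 37 days.
Since UI is critical, the +4 change carries straight to that chain (now 41 days).
The critical path is still Levels→UI→Balance→Playtest; finish is now 41 days.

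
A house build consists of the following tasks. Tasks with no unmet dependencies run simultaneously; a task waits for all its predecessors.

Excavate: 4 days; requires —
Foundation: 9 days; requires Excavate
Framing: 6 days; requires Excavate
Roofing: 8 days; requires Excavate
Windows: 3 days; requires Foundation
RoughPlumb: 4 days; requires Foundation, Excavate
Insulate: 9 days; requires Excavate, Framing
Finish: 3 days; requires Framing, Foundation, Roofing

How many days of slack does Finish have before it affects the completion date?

3

Critical path: Excavate→Framing→Insulate = 4+6+9 = 19, so the finish is 19 days.
Finish finishes as early as 16 and must finish by 19.
Float = 19 − 16 = 3.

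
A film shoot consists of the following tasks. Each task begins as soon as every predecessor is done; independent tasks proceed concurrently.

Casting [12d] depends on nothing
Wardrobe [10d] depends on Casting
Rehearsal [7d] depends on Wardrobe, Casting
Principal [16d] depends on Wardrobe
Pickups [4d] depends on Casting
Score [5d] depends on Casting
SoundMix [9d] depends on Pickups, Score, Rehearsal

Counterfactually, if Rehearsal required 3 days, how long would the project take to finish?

38

Critical path before the change: Casting→Wardrobe→Rehearsal→SoundMix = 12+10+7+9 = 38 giving 38 days.
Rehearsal is on the critical path; changing it to 3 makes that path 34 days.
Now Casting→Wardrobe→Principal = 12+10+16 = 38 is longest, so the finish becomes 38 days.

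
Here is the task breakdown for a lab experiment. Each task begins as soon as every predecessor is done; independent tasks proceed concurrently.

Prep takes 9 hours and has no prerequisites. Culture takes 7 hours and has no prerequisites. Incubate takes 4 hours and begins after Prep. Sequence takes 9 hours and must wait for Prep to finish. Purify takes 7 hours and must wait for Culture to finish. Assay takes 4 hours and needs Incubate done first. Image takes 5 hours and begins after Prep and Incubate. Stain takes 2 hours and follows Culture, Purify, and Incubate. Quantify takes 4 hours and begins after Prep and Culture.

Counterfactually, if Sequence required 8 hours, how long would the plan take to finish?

Baseline: Prep→Sequence = 9+9 = 18 → 18 hours.
Sequence is on the critical path; changing it to 8 makes that path 17 hours.
The binding chain switches to Prep→Incubate→Image = 9+4+5 = 18; finish 18 hours.

18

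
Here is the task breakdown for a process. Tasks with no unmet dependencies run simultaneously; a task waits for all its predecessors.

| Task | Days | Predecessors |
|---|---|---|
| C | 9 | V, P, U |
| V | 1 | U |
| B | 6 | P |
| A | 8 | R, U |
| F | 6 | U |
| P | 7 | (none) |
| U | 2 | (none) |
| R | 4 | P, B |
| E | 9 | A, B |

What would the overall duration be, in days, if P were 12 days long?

Baseline: P→B→R→A→E = 7+6+4+8+9 = 34 → 34 days.
P lies on that path, so at 12 days the path becomes 39 days.
No other chain overtakes it, so the finish is 39 days.

39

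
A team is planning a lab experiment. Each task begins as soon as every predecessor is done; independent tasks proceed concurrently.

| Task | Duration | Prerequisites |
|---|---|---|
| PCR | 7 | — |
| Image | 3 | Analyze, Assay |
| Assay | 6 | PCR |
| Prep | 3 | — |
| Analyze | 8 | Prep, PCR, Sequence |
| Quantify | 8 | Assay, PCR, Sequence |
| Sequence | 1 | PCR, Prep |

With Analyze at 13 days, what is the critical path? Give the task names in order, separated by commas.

As given, the longest chain is PCR→Assay→Quantify = 7+6+8 = 21, so the finish is 21 days.
Analyze has 2 days of float (longest path through it is 19).
The binding chain switches to PCR→Sequence→Analyze→Image = 7+1+13+3 = 24; finish 24 days.

PCR, Sequence, Analyze, Image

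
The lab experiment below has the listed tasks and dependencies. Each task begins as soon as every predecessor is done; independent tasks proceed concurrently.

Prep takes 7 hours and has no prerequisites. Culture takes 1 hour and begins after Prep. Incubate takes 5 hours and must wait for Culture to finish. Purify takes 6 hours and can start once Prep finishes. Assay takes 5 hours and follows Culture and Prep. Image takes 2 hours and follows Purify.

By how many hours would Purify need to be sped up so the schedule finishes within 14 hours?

Current finish: 15 hours; target: 14.
Purify is on every critical path, so each hour cut from Purify cuts the finish by one (this holds down to a finish of 13).
Need 15 − 14 = 1 hour off Purify → Purify becomes 5 hours, finish becomes 14.

1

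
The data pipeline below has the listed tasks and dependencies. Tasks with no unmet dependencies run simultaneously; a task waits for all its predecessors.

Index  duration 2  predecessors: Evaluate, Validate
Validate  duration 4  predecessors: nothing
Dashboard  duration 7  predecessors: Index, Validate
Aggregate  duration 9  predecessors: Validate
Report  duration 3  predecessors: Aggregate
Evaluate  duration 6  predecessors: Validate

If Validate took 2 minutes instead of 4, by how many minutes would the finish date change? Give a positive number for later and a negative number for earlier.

As given, the longest chain is Validate→Evaluate→Index→Dashboard = 4+6+2+7 = 19, so the finish is 19 minutes.
Since Validate is critical, the -2 change carries straight to that chain (now 17 minutes).
That remains the longest chain; total 17 minutes.
Change in finish: 17 − 19 = -2 minutes.

-2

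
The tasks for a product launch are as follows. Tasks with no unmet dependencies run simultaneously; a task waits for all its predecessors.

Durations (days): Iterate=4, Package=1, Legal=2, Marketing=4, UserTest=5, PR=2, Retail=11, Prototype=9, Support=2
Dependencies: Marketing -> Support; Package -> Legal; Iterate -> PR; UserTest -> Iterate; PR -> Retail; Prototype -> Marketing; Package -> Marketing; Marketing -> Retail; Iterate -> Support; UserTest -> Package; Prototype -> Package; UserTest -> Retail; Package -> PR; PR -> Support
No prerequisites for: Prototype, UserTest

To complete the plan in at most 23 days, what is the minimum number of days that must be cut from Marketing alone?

Current finish: 25 days; target: 23.
Marketing is on every critical path, so each day cut from Marketing cuts the finish by one (this holds down to a finish of 23).
Need 25 − 23 = 2 days off Marketing → Marketing becomes 2 days, finish becomes 23.

2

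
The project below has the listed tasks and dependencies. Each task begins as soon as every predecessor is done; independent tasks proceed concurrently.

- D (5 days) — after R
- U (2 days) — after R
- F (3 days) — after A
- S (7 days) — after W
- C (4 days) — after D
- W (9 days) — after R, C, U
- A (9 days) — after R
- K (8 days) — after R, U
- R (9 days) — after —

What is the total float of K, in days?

Critical path: R→D→C→W→S = 9+5+4+9+7 = 34, so the finish is 34 days.
The longest chain containing K totals 19 days.
So K can slip 34 − 19 = 15 days.

15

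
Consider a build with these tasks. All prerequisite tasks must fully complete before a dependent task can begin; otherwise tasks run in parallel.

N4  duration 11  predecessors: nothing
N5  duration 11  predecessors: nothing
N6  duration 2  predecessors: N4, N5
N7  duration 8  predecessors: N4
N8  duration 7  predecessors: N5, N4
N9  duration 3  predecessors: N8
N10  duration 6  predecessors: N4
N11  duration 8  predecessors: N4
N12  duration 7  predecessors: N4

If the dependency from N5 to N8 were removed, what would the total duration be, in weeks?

Original critical path: N4→N8→N9 = 11+7+3 = 21 ⇒ 21 weeks.
Dropping N5→N8 doesn't change N8's earliest start (11); another predecessor still binds.
After: N4→N8→N9 = 11+7+3 = 21 → 21 weeks.

21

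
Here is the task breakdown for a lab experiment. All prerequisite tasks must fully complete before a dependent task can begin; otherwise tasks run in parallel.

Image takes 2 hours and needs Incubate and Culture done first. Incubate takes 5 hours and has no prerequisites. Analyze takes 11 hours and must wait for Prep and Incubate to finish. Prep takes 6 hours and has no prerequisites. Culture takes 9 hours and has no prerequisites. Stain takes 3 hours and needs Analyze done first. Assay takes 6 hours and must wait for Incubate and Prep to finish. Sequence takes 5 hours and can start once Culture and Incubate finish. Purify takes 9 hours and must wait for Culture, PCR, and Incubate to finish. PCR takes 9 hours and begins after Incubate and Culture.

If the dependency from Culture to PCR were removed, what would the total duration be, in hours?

23

Before: longest chain Culture→PCR→Purify = 9+9+9 = 27, finish 27.
Without Culture→PCR, PCR's earliest start moves from 9 to 5.
New critical path: Incubate→PCR→Purify = 5+9+9 = 23 ⇒ 23 hours.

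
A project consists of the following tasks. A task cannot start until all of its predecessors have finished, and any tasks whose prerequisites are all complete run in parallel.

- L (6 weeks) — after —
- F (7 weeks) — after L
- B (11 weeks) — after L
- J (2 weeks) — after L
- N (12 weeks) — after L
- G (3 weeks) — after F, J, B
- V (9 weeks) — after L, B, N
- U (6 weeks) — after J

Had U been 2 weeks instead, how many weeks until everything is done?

Critical path before the change: L→N→V = 6+12+9 = 27 giving 27 weeks.
The longest path through U is only 14 weeks, so U has float 13.
No other chain overtakes it, so the finish is 27 weeks.

27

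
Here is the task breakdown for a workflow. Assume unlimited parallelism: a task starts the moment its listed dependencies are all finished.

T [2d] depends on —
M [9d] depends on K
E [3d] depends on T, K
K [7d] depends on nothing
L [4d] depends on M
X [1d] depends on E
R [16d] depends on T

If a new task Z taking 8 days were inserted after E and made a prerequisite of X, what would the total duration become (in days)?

Originally the job takes 20 days.
With Z inserted, X now waits for max(E, Z).
New critical path: K→M→L = 7+9+4 = 20 ⇒ 20 days.

20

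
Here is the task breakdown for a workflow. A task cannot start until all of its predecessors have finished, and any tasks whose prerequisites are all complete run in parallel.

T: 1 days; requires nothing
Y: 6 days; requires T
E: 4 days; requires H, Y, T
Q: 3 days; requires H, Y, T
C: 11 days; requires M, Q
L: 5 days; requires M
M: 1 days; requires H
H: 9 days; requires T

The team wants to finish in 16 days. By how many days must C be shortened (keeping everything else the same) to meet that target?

8

Current finish: 24 days; target: 16.
C is on every critical path, so each day cut from C cuts the finish by one (this holds down to a finish of 16).
Need 24 − 16 = 8 days off C → C becomes 3 days, finish becomes 16.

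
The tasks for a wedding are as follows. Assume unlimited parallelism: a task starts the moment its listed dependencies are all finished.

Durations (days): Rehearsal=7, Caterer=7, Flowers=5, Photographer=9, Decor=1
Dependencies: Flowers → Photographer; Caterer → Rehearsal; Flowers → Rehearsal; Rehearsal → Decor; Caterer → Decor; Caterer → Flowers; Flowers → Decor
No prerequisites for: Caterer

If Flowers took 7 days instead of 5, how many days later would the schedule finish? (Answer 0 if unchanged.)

Actual critical path: Caterer→Flowers→Photographer = 7+5+9 = 21 ⇒ 21 days.
Flowers lies on that path, so at 7 days the path becomes 23 days.
That remains the longest chain; total 23 days.
Change in finish: 23 − 21 = +2 days.

2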